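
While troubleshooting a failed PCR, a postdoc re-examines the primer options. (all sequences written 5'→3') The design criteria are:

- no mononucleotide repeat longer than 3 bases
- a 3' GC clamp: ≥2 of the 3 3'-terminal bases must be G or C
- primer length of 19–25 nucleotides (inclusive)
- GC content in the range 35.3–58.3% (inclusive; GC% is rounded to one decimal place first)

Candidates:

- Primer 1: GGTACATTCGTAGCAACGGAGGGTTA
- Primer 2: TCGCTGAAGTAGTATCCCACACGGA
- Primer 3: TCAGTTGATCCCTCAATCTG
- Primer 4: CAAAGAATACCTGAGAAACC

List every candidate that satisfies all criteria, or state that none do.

Primer 1 (26 nt, A=7 T=6 G=9 C=4): longest run = 3 ✓; 3' end TTA has 0 G/C, need ≥2 ✗; length 26, outside 19–25 ✗; GC 13/26 = 50.0% ✓ — fails.
Primer 2 (25 nt, A=7 T=5 G=6 C=7): longest run = 3 ✓; 3' end GGA has 2 G/C ✓; length 25 ✓; GC 13/25 = 52.0% ✓ — passes.
Primer 3 (20 nt, A=4 T=7 G=3 C=6): longest run = 3 ✓; 3' end CTG has 2 G/C ✓; length 20 ✓; GC 9/20 = 45.0% ✓ — passes.
Primer 4 (20 nt, A=10 T=2 G=3 C=5): longest run = 3 ✓; 3' end ACC has 2 G/C ✓; length 20 ✓; GC 8/20 = 40.0% ✓ — passes.

Primer 2, Primer 3 and Primer 4.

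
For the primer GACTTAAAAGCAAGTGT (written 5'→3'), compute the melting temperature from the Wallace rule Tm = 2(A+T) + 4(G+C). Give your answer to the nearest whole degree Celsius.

46°C

Base counts: A=7, T=4, G=4, C=2 (length 17).
Tm = 2·(7+4) + 4·(4+2) = 2·11 + 4·6 = 22 + 24 = 46°C.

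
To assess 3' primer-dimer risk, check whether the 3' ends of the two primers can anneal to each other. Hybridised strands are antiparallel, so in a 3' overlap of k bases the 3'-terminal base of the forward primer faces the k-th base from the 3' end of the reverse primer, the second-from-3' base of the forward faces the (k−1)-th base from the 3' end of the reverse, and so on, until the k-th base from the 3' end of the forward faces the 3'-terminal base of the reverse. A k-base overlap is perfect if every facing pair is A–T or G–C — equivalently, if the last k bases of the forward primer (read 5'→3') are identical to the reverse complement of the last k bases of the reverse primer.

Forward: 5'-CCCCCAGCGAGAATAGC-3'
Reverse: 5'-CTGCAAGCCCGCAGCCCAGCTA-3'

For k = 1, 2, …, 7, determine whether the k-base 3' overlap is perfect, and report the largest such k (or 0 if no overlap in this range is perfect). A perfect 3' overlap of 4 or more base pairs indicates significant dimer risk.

Last 7 bases (5'→3') — forward …GAATAGC, reverse …CCAGCTA.
Reverse complement of the reverse primer's last 7 bases: TAGCTGG; its first k bases are the reverse complement of the reverse primer's last k bases, so a perfect k-base overlap needs the forward primer's last k bases to equal them.
Comparing (forward last k vs required): k=1: C vs T ✗; k=2: GC vs TA ✗; k=3: AGC vs TAG ✗; k=4: TAGC vs TAGC ✓; k=5: ATAGC vs TAGCT ✗; k=6: AATAGC vs TAGCTG ✗; k=7: GAATAGC vs TAGCTGG ✗.
Only k = 4 is perfect, so the longest perfect 3' overlap is 4.

Longest perfect overlap: 4 complementary base pairs; significant dimer risk (threshold 4).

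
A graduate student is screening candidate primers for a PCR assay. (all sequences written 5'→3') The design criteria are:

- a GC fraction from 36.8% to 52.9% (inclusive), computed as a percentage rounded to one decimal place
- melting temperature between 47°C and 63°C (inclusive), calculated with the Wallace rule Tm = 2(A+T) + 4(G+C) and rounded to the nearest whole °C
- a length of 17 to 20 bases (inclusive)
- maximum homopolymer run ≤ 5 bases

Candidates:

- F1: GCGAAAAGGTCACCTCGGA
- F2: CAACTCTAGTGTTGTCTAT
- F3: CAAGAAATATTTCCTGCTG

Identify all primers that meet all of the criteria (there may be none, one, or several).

F1 (19 nt, A=6 T=2 G=6 C=5): GC 11/19 = 57.9%, outside 36.8–52.9% ✗; Tm = 2·8 + 4·11 = 60°C ✓; length 19 ✓; longest run = 4 ✓ — fails.
F2 (19 nt, A=4 T=8 G=3 C=4): GC 7/19 = 36.8% ✓; Tm = 2·12 + 4·7 = 52°C ✓; length 19 ✓; longest run = 2 ✓ — passes.
F3 (19 nt, A=6 T=6 G=3 C=4): GC 7/19 = 36.8% ✓; Tm = 2·12 + 4·7 = 52°C ✓; length 19 ✓; longest run = 3 ✓ — passes.

F2 and F3.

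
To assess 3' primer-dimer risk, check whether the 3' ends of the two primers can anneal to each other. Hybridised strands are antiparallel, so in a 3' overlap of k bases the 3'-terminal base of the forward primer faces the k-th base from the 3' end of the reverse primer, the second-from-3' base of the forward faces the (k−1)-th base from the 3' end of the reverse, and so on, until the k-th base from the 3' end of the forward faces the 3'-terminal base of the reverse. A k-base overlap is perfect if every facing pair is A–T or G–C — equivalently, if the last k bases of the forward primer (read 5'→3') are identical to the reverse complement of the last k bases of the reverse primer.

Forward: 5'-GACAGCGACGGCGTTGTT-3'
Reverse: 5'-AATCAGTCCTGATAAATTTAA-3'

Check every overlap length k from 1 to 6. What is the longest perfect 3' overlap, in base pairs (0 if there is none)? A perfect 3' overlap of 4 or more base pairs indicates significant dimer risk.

Last 6 bases (5'→3') — forward …GTTGTT, reverse …ATTTAA.
Reverse complement of the reverse primer's last 6 bases: TTAAAT; its first k bases are the reverse complement of the reverse primer's last k bases, so a perfect k-base overlap needs the forward primer's last k bases to equal them.
Comparing (forward last k vs required): k=1: T vs T ✓; k=2: TT vs TT ✓; k=3: GTT vs TTA ✗; k=4: TGTT vs TTAA ✗; k=5: TTGTT vs TTAAA ✗; k=6: GTTGTT vs TTAAAT ✗.
Perfect overlaps at k = 1, 2; the largest is 2.

Longest perfect overlap: 2 complementary base pairs; below the dimer-risk threshold (threshold 4).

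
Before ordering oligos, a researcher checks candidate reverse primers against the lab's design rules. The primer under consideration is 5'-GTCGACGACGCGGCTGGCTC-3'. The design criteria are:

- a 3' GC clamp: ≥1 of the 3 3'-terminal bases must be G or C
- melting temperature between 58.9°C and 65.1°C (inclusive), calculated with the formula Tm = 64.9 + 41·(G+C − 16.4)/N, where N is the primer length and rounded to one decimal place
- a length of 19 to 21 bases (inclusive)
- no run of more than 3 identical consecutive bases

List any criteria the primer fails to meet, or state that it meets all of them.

Meets all criteria.

Base counts: A=2, T=3, G=8, C=7 (length 20).
GC clamp: 3' end CTC has 2 G/C ✓
Tm: Tm = 64.9 + 41·(15 − 16.4)/20 = 62.0°C ✓
length: length 20 ✓
homopolymer run: longest run = 2 ✓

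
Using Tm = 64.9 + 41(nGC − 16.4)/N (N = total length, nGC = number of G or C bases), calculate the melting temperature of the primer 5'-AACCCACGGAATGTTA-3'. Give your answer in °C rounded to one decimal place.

40.8°C

Base counts: A=6, T=3, G=3, C=4; G+C = 7, N = 16.
Tm = 64.9 + 41·(7 − 16.4)/16 = 64.9 + -385.40/16 = 40.8°C.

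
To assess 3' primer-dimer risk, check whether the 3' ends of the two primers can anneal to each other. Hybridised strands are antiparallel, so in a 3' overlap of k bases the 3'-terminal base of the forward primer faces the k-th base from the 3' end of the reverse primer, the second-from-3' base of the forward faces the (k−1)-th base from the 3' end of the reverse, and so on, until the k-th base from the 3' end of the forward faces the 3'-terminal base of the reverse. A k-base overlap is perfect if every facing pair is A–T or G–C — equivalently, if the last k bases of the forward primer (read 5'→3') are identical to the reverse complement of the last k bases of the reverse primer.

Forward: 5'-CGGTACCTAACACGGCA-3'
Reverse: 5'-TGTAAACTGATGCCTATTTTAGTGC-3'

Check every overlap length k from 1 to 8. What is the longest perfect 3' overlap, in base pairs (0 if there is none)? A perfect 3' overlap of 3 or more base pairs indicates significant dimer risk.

Last 8 bases (5'→3') — forward …ACACGGCA, reverse …TTTAGTGC.
Reverse complement of the reverse primer's last 8 bases: GCACTAAA; its first k bases are the reverse complement of the reverse primer's last k bases, so a perfect k-base overlap needs the forward primer's last k bases to equal them.
Comparing (forward last k vs required): k=1: A vs G ✗; k=2: CA vs GC ✗; k=3: GCA vs GCA ✓; k=4: GGCA vs GCAC ✗; k=5: CGGCA vs GCACT ✗; k=6: ACGGCA vs GCACTA ✗; k=7: CACGGCA vs GCACTAA ✗; k=8: ACACGGCA vs GCACTAAA ✗.
Only k = 3 is perfect, so the longest perfect 3' overlap is 3.

Longest perfect overlap: 3 complementary base pairs; significant dimer risk (threshold 3).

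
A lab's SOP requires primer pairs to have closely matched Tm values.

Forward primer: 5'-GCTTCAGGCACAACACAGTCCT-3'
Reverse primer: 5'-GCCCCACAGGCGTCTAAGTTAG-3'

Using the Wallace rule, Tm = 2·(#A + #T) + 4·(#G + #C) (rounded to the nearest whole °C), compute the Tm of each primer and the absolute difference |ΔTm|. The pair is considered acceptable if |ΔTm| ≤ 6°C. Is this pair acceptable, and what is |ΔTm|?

Forward: A=6 T=4 G=4 C=8 → Tm = 2·10 + 4·12 = 68°C.
Reverse: A=5 T=4 G=6 C=7 → Tm = 2·9 + 4·13 = 70°C.
|ΔTm| = |68 − 70| = 2°C, ≤ 6°C.

|ΔTm| = 2°C; the pair is acceptable.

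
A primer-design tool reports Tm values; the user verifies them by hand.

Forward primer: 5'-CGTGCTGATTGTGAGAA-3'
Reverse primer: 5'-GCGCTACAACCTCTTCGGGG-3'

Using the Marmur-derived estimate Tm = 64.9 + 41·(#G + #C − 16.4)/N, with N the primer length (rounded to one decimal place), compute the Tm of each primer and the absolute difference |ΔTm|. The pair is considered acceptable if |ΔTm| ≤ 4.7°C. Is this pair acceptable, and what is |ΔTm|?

|ΔTm| = 13.3°C; the pair is not acceptable.

Forward: G+C = 8, N = 17 → Tm = 64.9 + 41·(8 − 16.4)/17 = 44.6°C.
Reverse: G+C = 13, N = 20 → Tm = 64.9 + 41·(13 − 16.4)/20 = 57.9°C.
|ΔTm| = |44.6 − 57.9| = 13.3°C, > 4.7°C.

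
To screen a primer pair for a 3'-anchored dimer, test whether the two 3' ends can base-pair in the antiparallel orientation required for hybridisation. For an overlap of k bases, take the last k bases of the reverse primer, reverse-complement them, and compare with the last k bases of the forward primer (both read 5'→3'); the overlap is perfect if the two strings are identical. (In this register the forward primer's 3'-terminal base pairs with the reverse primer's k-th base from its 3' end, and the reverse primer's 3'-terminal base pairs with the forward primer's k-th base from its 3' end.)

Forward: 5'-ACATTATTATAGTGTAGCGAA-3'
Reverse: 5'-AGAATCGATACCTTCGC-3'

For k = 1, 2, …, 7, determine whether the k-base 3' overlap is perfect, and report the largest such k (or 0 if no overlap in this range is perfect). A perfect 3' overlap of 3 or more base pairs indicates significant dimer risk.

Last 7 bases (5'→3') — forward …TAGCGAA, reverse …CCTTCGC.
Reverse complement of the reverse primer's last 7 bases: GCGAAGG; its first k bases are the reverse complement of the reverse primer's last k bases, so a perfect k-base overlap needs the forward primer's last k bases to equal them.
Comparing (forward last k vs required): k=1: A vs G ✗; k=2: AA vs GC ✗; k=3: GAA vs GCG ✗; k=4: CGAA vs GCGA ✗; k=5: GCGAA vs GCGAA ✓; k=6: AGCGAA vs GCGAAG ✗; k=7: TAGCGAA vs GCGAAGG ✗.
Only k = 5 is perfect, so the longest perfect 3' overlap is 5.

Longest perfect overlap: 5 complementary base pairs; significant dimer risk (threshold 3).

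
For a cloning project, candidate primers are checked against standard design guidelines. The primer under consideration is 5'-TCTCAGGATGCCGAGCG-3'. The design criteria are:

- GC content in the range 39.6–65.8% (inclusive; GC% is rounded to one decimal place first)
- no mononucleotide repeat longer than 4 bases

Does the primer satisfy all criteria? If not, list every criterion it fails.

Meets all criteria.

Base counts: A=3, T=3, G=6, C=5 (length 17).
GC content: GC 11/17 = 64.7% ✓
homopolymer run: longest run = 2 ✓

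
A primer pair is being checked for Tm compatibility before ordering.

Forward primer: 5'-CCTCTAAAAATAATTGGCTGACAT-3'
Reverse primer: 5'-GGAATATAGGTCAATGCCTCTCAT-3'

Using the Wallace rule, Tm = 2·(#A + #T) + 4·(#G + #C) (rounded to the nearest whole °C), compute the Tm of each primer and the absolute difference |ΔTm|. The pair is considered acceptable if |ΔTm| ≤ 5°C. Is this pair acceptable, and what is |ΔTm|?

Forward: A=9 T=7 G=3 C=5 → Tm = 2·16 + 4·8 = 64°C.
Reverse: A=7 T=7 G=5 C=5 → Tm = 2·14 + 4·10 = 68°C.
|ΔTm| = |64 − 68| = 4°C, ≤ 5°C.

|ΔTm| = 4°C; the pair is acceptable.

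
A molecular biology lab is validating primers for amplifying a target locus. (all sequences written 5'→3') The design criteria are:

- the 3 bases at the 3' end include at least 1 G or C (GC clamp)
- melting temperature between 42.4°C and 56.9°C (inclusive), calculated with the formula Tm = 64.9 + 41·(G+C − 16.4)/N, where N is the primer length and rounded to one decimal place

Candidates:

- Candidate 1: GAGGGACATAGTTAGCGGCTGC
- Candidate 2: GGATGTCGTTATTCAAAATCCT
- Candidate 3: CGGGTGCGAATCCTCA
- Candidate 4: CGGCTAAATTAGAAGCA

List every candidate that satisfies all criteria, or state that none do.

Candidate 2 and Candidate 3.

Candidate 1 (22 nt, A=5 T=4 G=9 C=4): 3' end TGC has 2 G/C ✓; Tm = 64.9 + 41·(13 − 16.4)/22 = 58.6°C, outside 42.4–56.9°C ✗ — fails.
Candidate 2 (22 nt, A=6 T=8 G=4 C=4): 3' end CCT has 2 G/C ✓; Tm = 64.9 + 41·(8 − 16.4)/22 = 49.2°C ✓ — passes.
Candidate 3 (16 nt, A=3 T=3 G=5 C=5): 3' end TCA has 1 G/C ✓; Tm = 64.9 + 41·(10 − 16.4)/16 = 48.5°C ✓ — passes.
Candidate 4 (17 nt, A=7 T=3 G=4 C=3): 3' end GCA has 2 G/C ✓; Tm = 64.9 + 41·(7 − 16.4)/17 = 42.2°C, outside 42.4–56.9°C ✗ — fails.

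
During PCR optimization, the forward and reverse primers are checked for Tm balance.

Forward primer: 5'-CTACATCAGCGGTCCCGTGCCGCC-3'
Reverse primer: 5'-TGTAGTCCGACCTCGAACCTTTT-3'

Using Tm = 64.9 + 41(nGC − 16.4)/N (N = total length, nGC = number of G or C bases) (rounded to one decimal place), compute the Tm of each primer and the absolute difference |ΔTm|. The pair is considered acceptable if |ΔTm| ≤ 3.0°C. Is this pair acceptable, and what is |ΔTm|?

|ΔTm| = 10.6°C; the pair is not acceptable.

Forward: G+C = 17, N = 24 → Tm = 64.9 + 41·(17 − 16.4)/24 = 65.9°C.
Reverse: G+C = 11, N = 23 → Tm = 64.9 + 41·(11 − 16.4)/23 = 55.3°C.
|ΔTm| = |65.9 − 55.3| = 10.6°C, > 3.0°C.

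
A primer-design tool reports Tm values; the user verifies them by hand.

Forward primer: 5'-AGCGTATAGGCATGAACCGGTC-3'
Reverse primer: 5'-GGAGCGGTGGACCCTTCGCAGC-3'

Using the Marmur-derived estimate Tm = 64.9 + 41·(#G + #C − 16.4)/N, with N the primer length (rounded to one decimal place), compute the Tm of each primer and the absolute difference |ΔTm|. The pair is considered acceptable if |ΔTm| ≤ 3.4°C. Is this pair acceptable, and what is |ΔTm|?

|ΔTm| = 7.5°C; the pair is not acceptable.

Forward: G+C = 12, N = 22 → Tm = 64.9 + 41·(12 − 16.4)/22 = 56.7°C.
Reverse: G+C = 16, N = 22 → Tm = 64.9 + 41·(16 − 16.4)/22 = 64.2°C.
|ΔTm| = |56.7 − 64.2| = 7.5°C, > 3.4°C.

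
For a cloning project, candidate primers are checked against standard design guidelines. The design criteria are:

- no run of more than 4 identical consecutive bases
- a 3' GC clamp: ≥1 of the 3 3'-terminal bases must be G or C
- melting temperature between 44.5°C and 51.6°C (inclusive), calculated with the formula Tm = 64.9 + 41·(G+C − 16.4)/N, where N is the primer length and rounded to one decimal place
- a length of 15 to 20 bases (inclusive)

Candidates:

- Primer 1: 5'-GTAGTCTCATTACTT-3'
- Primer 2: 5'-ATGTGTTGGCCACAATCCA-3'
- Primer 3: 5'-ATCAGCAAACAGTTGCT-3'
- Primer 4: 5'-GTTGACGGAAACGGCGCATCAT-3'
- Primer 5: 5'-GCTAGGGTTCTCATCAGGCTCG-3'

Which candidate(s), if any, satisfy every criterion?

Primer 1 (15 nt, A=3 T=7 G=2 C=3): longest run = 2 ✓; 3' end CTT has 1 G/C ✓; Tm = 64.9 + 41·(5 − 16.4)/15 = 33.7°C, outside 44.5–51.6°C ✗; length 15 ✓ — fails.
Primer 2 (19 nt, A=5 T=5 G=4 C=5): longest run = 2 ✓; 3' end CCA has 2 G/C ✓; Tm = 64.9 + 41·(9 − 16.4)/19 = 48.9°C ✓; length 19 ✓ — passes.
Primer 3 (17 nt, A=6 T=4 G=3 C=4): longest run = 3 ✓; 3' end GCT has 2 G/C ✓; Tm = 64.9 + 41·(7 − 16.4)/17 = 42.2°C, outside 44.5–51.6°C ✗; length 17 ✓ — fails.
Primer 4 (22 nt, A=6 T=4 G=7 C=5): longest run = 3 ✓; 3' end CAT has 1 G/C ✓; Tm = 64.9 + 41·(12 − 16.4)/22 = 56.7°C, outside 44.5–51.6°C ✗; length 22, outside 15–20 ✗ — fails.
Primer 5 (22 nt, A=3 T=6 G=7 C=6): longest run = 3 ✓; 3' end TCG has 2 G/C ✓; Tm = 64.9 + 41·(13 − 16.4)/22 = 58.6°C, outside 44.5–51.6°C ✗; length 22, outside 15–20 ✗ — fails.

Primer 2 only.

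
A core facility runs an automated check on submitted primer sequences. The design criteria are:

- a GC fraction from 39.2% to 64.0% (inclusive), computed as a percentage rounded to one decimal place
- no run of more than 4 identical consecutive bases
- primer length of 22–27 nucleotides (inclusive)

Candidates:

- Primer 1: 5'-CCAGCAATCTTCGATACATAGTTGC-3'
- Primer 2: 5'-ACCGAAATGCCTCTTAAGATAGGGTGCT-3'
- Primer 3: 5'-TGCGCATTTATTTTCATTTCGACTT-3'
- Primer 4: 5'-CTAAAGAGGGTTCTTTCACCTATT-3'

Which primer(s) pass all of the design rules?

Primer 1 (25 nt, A=7 T=7 G=4 C=7): GC 11/25 = 44.0% ✓; longest run = 2 ✓; length 25 ✓ — passes.
Primer 2 (28 nt, A=8 T=7 G=7 C=6): GC 13/28 = 46.4% ✓; longest run = 3 ✓; length 28, outside 22–27 ✗ — fails.
Primer 3 (25 nt, A=4 T=13 G=3 C=5): GC 8/25 = 32.0%, outside 39.2–64.0% ✗; longest run = 4 ✓; length 25 ✓ — fails.
Primer 4 (24 nt, A=6 T=9 G=4 C=5): GC 9/24 = 37.5%, outside 39.2–64.0% ✗; longest run = 3 ✓; length 24 ✓ — fails.

Primer 1 only.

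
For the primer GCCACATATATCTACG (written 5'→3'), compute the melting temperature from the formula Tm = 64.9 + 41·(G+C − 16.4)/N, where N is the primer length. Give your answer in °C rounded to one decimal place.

40.8°C

Base counts: A=5, T=4, G=2, C=5; G+C = 7, N = 16.
Tm = 64.9 + 41·(7 − 16.4)/16 = 64.9 + -385.40/16 = 40.8°C.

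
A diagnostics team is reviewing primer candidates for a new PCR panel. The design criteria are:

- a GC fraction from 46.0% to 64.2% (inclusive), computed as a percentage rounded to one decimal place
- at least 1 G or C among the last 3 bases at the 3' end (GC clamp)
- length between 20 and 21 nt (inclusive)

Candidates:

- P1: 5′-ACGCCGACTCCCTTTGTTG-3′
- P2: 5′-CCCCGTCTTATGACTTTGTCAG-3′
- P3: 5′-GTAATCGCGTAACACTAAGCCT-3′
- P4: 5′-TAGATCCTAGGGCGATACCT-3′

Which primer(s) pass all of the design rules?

P4 only.

P1 (19 nt, A=2 T=6 G=4 C=7): GC 11/19 = 57.9% ✓; 3' end TTG has 1 G/C ✓; length 19, outside 20–21 ✗ — fails.
P2 (22 nt, A=3 T=8 G=4 C=7): GC 11/22 = 50.0% ✓; 3' end CAG has 2 G/C ✓; length 22, outside 20–21 ✗ — fails.
P3 (22 nt, A=7 T=5 G=4 C=6): GC 10/22 = 45.5%, outside 46.0–64.2% ✗; 3' end CCT has 2 G/C ✓; length 22, outside 20–21 ✗ — fails.
P4 (20 nt, A=5 T=5 G=5 C=5): GC 10/20 = 50.0% ✓; 3' end CCT has 2 G/C ✓; length 20 ✓ — passes.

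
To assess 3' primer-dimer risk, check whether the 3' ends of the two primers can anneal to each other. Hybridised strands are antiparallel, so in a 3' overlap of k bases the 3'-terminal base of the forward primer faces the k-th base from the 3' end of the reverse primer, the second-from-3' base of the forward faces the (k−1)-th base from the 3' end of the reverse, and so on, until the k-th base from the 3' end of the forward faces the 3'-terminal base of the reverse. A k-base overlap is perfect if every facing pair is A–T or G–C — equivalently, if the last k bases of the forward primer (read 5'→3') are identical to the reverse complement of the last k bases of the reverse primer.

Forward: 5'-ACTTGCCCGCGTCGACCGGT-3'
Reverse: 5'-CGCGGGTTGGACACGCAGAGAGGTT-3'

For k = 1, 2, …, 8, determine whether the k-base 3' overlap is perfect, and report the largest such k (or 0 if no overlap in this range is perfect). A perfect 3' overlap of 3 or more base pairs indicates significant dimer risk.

Longest perfect overlap: 0 complementary base pairs; below the dimer-risk threshold (threshold 3).

Last 8 bases (5'→3') — forward …CGACCGGT, reverse …GAGAGGTT.
Reverse complement of the reverse primer's last 8 bases: AACCTCTC; its first k bases are the reverse complement of the reverse primer's last k bases, so a perfect k-base overlap needs the forward primer's last k bases to equal them.
Comparing (forward last k vs required): k=1: T vs A ✗; k=2: GT vs AA ✗; k=3: GGT vs AAC ✗; k=4: CGGT vs AACC ✗; k=5: CCGGT vs AACCT ✗; k=6: ACCGGT vs AACCTC ✗; k=7: GACCGGT vs AACCTCT ✗; k=8: CGACCGGT vs AACCTCTC ✗.
No overlap length from 1 to 8 is perfect, so the longest perfect 3' overlap is 0.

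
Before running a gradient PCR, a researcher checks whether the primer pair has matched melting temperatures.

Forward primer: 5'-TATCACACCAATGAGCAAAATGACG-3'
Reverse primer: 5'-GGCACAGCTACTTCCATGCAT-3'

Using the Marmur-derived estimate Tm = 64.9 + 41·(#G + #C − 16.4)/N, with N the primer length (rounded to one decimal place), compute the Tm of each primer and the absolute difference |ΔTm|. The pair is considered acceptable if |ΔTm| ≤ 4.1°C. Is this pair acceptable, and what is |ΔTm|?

|ΔTm| = 0.0°C; the pair is acceptable.

Forward: G+C = 10, N = 25 → Tm = 64.9 + 41·(10 − 16.4)/25 = 54.4°C.
Reverse: G+C = 11, N = 21 → Tm = 64.9 + 41·(11 − 16.4)/21 = 54.4°C.
|ΔTm| = |54.4 − 54.4| = 0.0°C, ≤ 4.1°C.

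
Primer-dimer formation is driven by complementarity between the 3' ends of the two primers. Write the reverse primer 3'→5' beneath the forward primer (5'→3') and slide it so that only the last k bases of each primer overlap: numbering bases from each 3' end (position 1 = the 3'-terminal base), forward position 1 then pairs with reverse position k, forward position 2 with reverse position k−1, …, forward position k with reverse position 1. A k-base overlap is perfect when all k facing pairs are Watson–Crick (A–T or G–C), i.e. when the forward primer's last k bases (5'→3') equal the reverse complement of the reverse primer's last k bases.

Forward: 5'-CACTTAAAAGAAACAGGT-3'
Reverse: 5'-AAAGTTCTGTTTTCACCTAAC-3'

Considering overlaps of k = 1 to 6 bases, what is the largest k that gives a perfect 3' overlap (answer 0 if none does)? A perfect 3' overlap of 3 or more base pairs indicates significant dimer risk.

Longest perfect overlap: 2 complementary base pairs; below the dimer-risk threshold (threshold 3).

Last 6 bases (5'→3') — forward …ACAGGT, reverse …CCTAAC.
Reverse complement of the reverse primer's last 6 bases: GTTAGG; its first k bases are the reverse complement of the reverse primer's last k bases, so a perfect k-base overlap needs the forward primer's last k bases to equal them.
Comparing (forward last k vs required): k=1: T vs G ✗; k=2: GT vs GT ✓; k=3: GGT vs GTT ✗; k=4: AGGT vs GTTA ✗; k=5: CAGGT vs GTTAG ✗; k=6: ACAGGT vs GTTAGG ✗.
Only k = 2 is perfect, so the longest perfect 3' overlap is 2.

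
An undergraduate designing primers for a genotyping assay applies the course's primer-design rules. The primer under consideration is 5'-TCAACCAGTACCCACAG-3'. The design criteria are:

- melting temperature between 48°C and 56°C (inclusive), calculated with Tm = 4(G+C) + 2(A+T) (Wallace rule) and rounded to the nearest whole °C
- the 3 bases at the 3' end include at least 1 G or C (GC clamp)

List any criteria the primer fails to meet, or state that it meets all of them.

Base counts: A=6, T=2, G=2, C=7 (length 17).
Tm: Tm = 2·8 + 4·9 = 52°C ✓
GC clamp: 3' end CAG has 2 G/C ✓

Meets all criteria.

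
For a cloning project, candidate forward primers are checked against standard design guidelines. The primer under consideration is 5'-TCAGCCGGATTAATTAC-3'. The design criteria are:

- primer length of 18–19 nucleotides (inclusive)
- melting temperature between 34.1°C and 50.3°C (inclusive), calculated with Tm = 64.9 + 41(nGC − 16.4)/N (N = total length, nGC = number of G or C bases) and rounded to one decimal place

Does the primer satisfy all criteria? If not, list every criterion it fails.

Base counts: A=5, T=5, G=3, C=4 (length 17).
length: length 17, outside 18–19 ✗
Tm: Tm = 64.9 + 41·(7 − 16.4)/17 = 42.2°C ✓

Fails: length.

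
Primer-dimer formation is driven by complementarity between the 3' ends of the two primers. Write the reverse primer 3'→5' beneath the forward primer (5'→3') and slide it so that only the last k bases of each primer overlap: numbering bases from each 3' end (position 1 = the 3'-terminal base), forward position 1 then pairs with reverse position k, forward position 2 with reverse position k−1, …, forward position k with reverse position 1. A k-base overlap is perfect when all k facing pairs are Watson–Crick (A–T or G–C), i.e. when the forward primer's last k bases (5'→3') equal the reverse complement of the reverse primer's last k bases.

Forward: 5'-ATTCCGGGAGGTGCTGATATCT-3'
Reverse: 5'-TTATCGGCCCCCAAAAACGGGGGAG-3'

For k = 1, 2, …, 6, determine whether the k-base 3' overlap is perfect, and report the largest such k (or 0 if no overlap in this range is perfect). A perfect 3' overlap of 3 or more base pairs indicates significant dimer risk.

Longest perfect overlap: 2 complementary base pairs; below the dimer-risk threshold (threshold 3).

Last 6 bases (5'→3') — forward …ATATCT, reverse …GGGGAG.
Reverse complement of the reverse primer's last 6 bases: CTCCCC; its first k bases are the reverse complement of the reverse primer's last k bases, so a perfect k-base overlap needs the forward primer's last k bases to equal them.
Comparing (forward last k vs required): k=1: T vs C ✗; k=2: CT vs CT ✓; k=3: TCT vs CTC ✗; k=4: ATCT vs CTCC ✗; k=5: TATCT vs CTCCC ✗; k=6: ATATCT vs CTCCCC ✗.
Only k = 2 is perfect, so the longest perfect 3' overlap is 2.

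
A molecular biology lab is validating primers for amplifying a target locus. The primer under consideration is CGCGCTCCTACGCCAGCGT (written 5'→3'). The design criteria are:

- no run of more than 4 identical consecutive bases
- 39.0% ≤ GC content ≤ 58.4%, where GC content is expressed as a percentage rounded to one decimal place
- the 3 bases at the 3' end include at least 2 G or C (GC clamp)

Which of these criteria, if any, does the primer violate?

Base counts: A=2, T=3, G=5, C=9 (length 19).
homopolymer run: longest run = 2 ✓
GC content: GC 14/19 = 73.7%, outside 39.0–58.4% ✗
GC clamp: 3' end CGT has 2 G/C ✓

Fails: GC content.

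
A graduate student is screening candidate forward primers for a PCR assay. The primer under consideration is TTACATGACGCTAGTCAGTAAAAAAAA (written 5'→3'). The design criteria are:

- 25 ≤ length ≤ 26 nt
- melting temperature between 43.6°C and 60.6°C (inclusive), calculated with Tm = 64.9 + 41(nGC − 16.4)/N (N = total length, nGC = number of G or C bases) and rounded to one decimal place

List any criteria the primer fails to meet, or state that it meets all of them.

Base counts: A=13, T=6, G=4, C=4 (length 27).
length: length 27, outside 25–26 ✗
Tm: Tm = 64.9 + 41·(8 − 16.4)/27 = 52.1°C ✓

Fails: length.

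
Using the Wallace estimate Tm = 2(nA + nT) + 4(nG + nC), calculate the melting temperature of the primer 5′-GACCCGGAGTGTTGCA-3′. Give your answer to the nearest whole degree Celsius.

Base counts: A=3, T=3, G=6, C=4 (length 16).
Tm = 2·(3+3) + 4·(6+4) = 2·6 + 4·10 = 12 + 40 = 52°C.

52°C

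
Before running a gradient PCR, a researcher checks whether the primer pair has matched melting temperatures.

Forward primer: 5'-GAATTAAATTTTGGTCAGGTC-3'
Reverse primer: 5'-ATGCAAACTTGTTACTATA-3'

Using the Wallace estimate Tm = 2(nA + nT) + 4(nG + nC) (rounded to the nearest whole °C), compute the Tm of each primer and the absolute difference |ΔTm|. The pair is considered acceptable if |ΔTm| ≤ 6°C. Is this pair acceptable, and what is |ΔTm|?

|ΔTm| = 8°C; the pair is not acceptable.

Forward: A=6 T=8 G=5 C=2 → Tm = 2·14 + 4·7 = 56°C.
Reverse: A=7 T=7 G=2 C=3 → Tm = 2·14 + 4·5 = 48°C.
|ΔTm| = |56 − 48| = 8°C, > 6°C.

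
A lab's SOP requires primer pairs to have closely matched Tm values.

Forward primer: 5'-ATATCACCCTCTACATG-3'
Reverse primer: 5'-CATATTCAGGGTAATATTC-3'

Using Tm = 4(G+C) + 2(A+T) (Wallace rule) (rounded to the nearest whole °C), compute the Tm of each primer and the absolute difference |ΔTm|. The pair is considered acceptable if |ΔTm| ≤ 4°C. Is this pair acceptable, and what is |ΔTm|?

|ΔTm| = 2°C; the pair is acceptable.

Forward: A=5 T=5 G=1 C=6 → Tm = 2·10 + 4·7 = 48°C.
Reverse: A=6 T=7 G=3 C=3 → Tm = 2·13 + 4·6 = 50°C.
|ΔTm| = |48 − 50| = 2°C, ≤ 4°C.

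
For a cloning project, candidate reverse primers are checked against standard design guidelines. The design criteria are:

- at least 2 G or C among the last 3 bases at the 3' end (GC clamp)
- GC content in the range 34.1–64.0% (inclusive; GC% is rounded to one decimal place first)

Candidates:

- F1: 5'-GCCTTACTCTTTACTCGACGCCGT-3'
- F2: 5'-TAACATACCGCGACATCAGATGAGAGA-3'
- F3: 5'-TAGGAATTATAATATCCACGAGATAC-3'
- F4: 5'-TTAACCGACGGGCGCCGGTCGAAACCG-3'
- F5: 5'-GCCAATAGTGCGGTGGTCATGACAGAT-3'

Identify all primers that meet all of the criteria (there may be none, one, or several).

F1 (24 nt, A=3 T=8 G=4 C=9): 3' end CGT has 2 G/C ✓; GC 13/24 = 54.2% ✓ — passes.
F2 (27 nt, A=11 T=4 G=6 C=6): 3' end AGA has 1 G/C, need ≥2 ✗; GC 12/27 = 44.4% ✓ — fails.
F3 (26 nt, A=11 T=7 G=4 C=4): 3' end TAC has 1 G/C, need ≥2 ✗; GC 8/26 = 30.8%, outside 34.1–64.0% ✗ — fails.
F4 (27 nt, A=6 T=3 G=9 C=9): 3' end CCG has 3 G/C ✓; GC 18/27 = 66.7%, outside 34.1–64.0% ✗ — fails.
F5 (27 nt, A=7 T=6 G=9 C=5): 3' end GAT has 1 G/C, need ≥2 ✗; GC 14/27 = 51.9% ✓ — fails.

F1 only.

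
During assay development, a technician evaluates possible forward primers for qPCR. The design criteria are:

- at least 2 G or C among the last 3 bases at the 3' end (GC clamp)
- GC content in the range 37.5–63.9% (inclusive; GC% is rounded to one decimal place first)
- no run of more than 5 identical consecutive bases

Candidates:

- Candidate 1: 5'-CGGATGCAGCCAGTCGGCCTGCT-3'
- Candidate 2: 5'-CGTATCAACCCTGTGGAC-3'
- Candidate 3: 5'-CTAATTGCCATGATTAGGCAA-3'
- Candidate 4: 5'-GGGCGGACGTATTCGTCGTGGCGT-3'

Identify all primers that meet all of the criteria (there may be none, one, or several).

Candidate 2 only.

Candidate 1 (23 nt, A=3 T=4 G=8 C=8): 3' end GCT has 2 G/C ✓; GC 16/23 = 69.6%, outside 37.5–63.9% ✗; longest run = 2 ✓ — fails.
Candidate 2 (18 nt, A=4 T=4 G=4 C=6): 3' end GAC has 2 G/C ✓; GC 10/18 = 55.6% ✓; longest run = 3 ✓ — passes.
Candidate 3 (21 nt, A=7 T=6 G=4 C=4): 3' end CAA has 1 G/C, need ≥2 ✗; GC 8/21 = 38.1% ✓; longest run = 2 ✓ — fails.
Candidate 4 (24 nt, A=2 T=6 G=11 C=5): 3' end CGT has 2 G/C ✓; GC 16/24 = 66.7%, outside 37.5–63.9% ✗; longest run = 3 ✓ — fails.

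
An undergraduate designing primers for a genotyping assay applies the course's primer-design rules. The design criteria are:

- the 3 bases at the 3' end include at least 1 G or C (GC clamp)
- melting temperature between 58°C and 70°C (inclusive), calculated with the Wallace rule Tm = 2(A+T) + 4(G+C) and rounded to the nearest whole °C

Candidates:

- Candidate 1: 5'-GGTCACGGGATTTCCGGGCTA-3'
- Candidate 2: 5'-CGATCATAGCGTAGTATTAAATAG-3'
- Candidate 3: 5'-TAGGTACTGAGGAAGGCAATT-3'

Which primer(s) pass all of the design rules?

Candidate 1 and Candidate 2.

Candidate 1 (21 nt, A=3 T=5 G=8 C=5): 3' end CTA has 1 G/C ✓; Tm = 2·8 + 4·13 = 68°C ✓ — passes.
Candidate 2 (24 nt, A=9 T=7 G=5 C=3): 3' end TAG has 1 G/C ✓; Tm = 2·16 + 4·8 = 64°C ✓ — passes.
Candidate 3 (21 nt, A=7 T=5 G=7 C=2): 3' end ATT has 0 G/C, need ≥1 ✗; Tm = 2·12 + 4·9 = 60°C ✓ — fails.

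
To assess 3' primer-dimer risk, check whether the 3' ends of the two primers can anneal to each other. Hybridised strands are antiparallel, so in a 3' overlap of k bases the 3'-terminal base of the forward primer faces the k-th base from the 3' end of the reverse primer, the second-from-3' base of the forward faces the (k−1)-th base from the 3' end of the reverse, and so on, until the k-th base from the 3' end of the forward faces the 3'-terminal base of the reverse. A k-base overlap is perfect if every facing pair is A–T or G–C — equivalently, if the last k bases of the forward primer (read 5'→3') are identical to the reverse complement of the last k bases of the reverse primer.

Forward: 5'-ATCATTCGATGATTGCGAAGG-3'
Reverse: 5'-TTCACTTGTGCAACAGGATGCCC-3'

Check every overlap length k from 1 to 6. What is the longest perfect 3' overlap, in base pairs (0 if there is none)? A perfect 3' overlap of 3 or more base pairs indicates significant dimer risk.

Longest perfect overlap: 2 complementary base pairs; below the dimer-risk threshold (threshold 3).

Last 6 bases (5'→3') — forward …CGAAGG, reverse …ATGCCC.
Reverse complement of the reverse primer's last 6 bases: GGGCAT; its first k bases are the reverse complement of the reverse primer's last k bases, so a perfect k-base overlap needs the forward primer's last k bases to equal them.
Comparing (forward last k vs required): k=1: G vs G ✓; k=2: GG vs GG ✓; k=3: AGG vs GGG ✗; k=4: AAGG vs GGGC ✗; k=5: GAAGG vs GGGCA ✗; k=6: CGAAGG vs GGGCAT ✗.
Perfect overlaps at k = 1, 2; the largest is 2.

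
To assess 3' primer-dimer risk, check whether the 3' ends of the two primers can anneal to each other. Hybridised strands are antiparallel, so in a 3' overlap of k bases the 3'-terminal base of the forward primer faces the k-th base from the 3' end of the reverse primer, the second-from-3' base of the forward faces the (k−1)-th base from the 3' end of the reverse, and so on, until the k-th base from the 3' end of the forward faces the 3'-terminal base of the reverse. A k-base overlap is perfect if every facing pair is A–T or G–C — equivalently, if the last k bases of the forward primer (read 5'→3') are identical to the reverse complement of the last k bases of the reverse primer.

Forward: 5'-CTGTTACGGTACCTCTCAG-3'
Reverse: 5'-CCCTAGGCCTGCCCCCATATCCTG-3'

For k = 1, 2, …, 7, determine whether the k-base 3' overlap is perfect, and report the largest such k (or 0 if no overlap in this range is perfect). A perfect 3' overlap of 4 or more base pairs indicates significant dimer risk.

Longest perfect overlap: 3 complementary base pairs; below the dimer-risk threshold (threshold 4).

Last 7 bases (5'→3') — forward …CTCTCAG, reverse …TATCCTG.
Reverse complement of the reverse primer's last 7 bases: CAGGATA; its first k bases are the reverse complement of the reverse primer's last k bases, so a perfect k-base overlap needs the forward primer's last k bases to equal them.
Comparing (forward last k vs required): k=1: G vs C ✗; k=2: AG vs CA ✗; k=3: CAG vs CAG ✓; k=4: TCAG vs CAGG ✗; k=5: CTCAG vs CAGGA ✗; k=6: TCTCAG vs CAGGAT ✗; k=7: CTCTCAG vs CAGGATA ✗.
Only k = 3 is perfect, so the longest perfect 3' overlap is 3.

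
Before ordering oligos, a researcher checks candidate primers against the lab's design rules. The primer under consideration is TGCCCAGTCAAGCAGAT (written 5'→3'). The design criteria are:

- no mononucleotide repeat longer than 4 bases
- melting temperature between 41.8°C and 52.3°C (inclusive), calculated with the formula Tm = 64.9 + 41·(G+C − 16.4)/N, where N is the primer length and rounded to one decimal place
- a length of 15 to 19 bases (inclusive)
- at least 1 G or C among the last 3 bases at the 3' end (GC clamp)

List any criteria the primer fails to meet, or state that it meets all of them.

Meets all criteria.

Base counts: A=5, T=3, G=4, C=5 (length 17).
homopolymer run: longest run = 3 ✓
Tm: Tm = 64.9 + 41·(9 − 16.4)/17 = 47.1°C ✓
length: length 17 ✓
GC clamp: 3' end GAT has 1 G/C ✓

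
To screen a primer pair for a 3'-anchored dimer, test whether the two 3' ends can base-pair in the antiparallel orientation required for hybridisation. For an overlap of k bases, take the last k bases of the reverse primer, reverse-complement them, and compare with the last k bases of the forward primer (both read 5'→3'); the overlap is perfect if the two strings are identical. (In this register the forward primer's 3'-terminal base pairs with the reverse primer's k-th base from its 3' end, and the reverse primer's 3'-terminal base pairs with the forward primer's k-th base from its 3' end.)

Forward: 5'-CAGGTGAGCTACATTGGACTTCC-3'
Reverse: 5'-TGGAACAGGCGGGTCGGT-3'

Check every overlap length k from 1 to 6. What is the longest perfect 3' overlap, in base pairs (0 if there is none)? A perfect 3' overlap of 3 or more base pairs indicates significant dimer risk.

Last 6 bases (5'→3') — forward …ACTTCC, reverse …GTCGGT.
Reverse complement of the reverse primer's last 6 bases: ACCGAC; its first k bases are the reverse complement of the reverse primer's last k bases, so a perfect k-base overlap needs the forward primer's last k bases to equal them.
Comparing (forward last k vs required): k=1: C vs A ✗; k=2: CC vs AC ✗; k=3: TCC vs ACC ✗; k=4: TTCC vs ACCG ✗; k=5: CTTCC vs ACCGA ✗; k=6: ACTTCC vs ACCGAC ✗.
No overlap length from 1 to 6 is perfect, so the longest perfect 3' overlap is 0.

Longest perfect overlap: 0 complementary base pairs; below the dimer-risk threshold (threshold 3).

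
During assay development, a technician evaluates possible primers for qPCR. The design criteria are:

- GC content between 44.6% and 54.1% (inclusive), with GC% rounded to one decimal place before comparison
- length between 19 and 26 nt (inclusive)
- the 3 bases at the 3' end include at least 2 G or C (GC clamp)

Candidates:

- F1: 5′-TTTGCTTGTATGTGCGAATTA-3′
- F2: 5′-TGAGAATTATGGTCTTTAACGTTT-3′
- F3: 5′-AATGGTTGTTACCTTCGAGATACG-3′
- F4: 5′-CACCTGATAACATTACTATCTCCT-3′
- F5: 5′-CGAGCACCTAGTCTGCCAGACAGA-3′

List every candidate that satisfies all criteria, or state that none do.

None of the candidates satisfy all criteria.

F1 (21 nt, A=4 T=10 G=5 C=2): GC 7/21 = 33.3%, outside 44.6–54.1% ✗; length 21 ✓; 3' end TTA has 0 G/C, need ≥2 ✗ — fails.
F2 (24 nt, A=6 T=11 G=5 C=2): GC 7/24 = 29.2%, outside 44.6–54.1% ✗; length 24 ✓; 3' end TTT has 0 G/C, need ≥2 ✗ — fails.
F3 (24 nt, A=6 T=8 G=6 C=4): GC 10/24 = 41.7%, outside 44.6–54.1% ✗; length 24 ✓; 3' end ACG has 2 G/C ✓ — fails.
F4 (24 nt, A=7 T=8 G=1 C=8): GC 9/24 = 37.5%, outside 44.6–54.1% ✗; length 24 ✓; 3' end CCT has 2 G/C ✓ — fails.
F5 (24 nt, A=7 T=3 G=6 C=8): GC 14/24 = 58.3%, outside 44.6–54.1% ✗; length 24 ✓; 3' end AGA has 1 G/C, need ≥2 ✗ — fails.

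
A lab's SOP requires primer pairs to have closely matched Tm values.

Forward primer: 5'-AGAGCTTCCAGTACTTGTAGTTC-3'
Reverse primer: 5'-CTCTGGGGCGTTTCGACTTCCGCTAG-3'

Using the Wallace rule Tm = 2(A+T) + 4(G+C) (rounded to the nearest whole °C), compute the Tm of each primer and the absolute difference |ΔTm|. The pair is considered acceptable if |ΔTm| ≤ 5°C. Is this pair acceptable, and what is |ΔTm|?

Forward: A=5 T=8 G=5 C=5 → Tm = 2·13 + 4·10 = 66°C.
Reverse: A=2 T=8 G=8 C=8 → Tm = 2·10 + 4·16 = 84°C.
|ΔTm| = |66 − 84| = 18°C, > 5°C.

|ΔTm| = 18°C; the pair is not acceptable.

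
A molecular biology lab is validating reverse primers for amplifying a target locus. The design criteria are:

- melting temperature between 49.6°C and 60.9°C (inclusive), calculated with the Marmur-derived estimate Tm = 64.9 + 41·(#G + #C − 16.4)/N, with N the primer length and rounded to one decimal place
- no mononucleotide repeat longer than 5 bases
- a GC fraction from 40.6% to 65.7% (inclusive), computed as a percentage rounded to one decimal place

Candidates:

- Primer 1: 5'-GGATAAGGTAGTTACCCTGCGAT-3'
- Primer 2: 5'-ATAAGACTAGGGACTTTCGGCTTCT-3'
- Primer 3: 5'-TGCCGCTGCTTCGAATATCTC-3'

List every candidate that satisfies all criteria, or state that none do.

Primer 1 (23 nt, A=6 T=6 G=7 C=4): Tm = 64.9 + 41·(11 − 16.4)/23 = 55.3°C ✓; longest run = 3 ✓; GC 11/23 = 47.8% ✓ — passes.
Primer 2 (25 nt, A=6 T=8 G=6 C=5): Tm = 64.9 + 41·(11 − 16.4)/25 = 56.0°C ✓; longest run = 3 ✓; GC 11/25 = 44.0% ✓ — passes.
Primer 3 (21 nt, A=3 T=7 G=4 C=7): Tm = 64.9 + 41·(11 − 16.4)/21 = 54.4°C ✓; longest run = 2 ✓; GC 11/21 = 52.4% ✓ — passes.

Primer 1, Primer 2 and Primer 3.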